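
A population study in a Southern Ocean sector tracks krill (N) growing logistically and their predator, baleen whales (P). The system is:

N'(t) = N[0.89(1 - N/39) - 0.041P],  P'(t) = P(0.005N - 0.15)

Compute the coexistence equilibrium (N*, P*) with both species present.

N* ≈ 30, P* ≈ 5.01

From dP/dt = 0 with P > 0: 0.005N* = 0.15, so N* = 30.
Substitute into dN/dt = 0: 0.89(1 - 30/39) = 0.041P*.
The bracket is 0.231, giving P* = 0.205/0.041 = 5.01.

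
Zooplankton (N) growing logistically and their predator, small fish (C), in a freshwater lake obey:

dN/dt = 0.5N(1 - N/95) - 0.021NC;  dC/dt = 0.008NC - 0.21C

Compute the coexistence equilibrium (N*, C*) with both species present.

N* ≈ 26.2, C* ≈ 17.2

From dC/dt = 0 with C > 0: 0.008N* = 0.21, so N* = 26.2.
Substitute into dN/dt = 0: 0.5(1 - 26.2/95) = 0.021C*.
The bracket is 0.724, giving C* = 0.362/0.021 = 17.2.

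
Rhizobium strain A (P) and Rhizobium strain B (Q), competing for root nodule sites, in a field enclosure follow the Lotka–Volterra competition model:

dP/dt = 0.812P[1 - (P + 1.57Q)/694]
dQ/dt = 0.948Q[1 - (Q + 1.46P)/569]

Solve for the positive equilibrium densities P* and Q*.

Setting both brackets to zero gives the nullclines P + 1.57Q = 694 and 1.46P + Q = 569.
Substituting Q = 569 - 1.46P into the first: P(1 - 1.57·1.46) = 694 - 1.57·569.
So P* = -199/-1.29 = 154, and then Q* = 569 - 1.46·154 = 344.

P* ≈ 154, Q* ≈ 344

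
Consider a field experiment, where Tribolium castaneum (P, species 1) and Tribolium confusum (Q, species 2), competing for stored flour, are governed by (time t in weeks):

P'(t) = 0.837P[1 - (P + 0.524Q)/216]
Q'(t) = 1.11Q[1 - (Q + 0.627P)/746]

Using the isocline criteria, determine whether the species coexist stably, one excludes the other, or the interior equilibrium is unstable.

Compare the nullcline intercepts: K1/α12 = 216/0.524 = 412 < K2 = 746; K2/α21 = 746/0.627 = 1190 > K1 = 216.
Since the inequalities point opposite ways, species 2 can invade but species 1 cannot.

species 2 excludes species 1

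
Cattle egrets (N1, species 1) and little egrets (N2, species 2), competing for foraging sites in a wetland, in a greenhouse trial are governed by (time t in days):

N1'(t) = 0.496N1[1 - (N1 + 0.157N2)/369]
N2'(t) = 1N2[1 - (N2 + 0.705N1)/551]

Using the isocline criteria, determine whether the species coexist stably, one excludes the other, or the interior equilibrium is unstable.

stable coexistence

Compare the nullcline intercepts: K1/α12 = 369/0.157 = 2350 > K2 = 551; K2/α21 = 551/0.705 = 782 > K1 = 369.
Since both inequalities hold, each species can invade when rare, so the interior equilibrium is stable.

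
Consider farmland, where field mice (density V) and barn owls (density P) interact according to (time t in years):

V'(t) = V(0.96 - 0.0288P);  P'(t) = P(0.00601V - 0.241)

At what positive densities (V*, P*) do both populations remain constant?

V* ≈ 40.1, P* ≈ 33.3

Set dP/dt = 0 with P > 0: 0.00601V - 0.241 = 0, so V* = 0.241/0.00601 = 40.1.
Set dV/dt = 0 with V > 0: 0.96 - 0.0288P = 0, so P* = 0.96/0.0288 = 33.3.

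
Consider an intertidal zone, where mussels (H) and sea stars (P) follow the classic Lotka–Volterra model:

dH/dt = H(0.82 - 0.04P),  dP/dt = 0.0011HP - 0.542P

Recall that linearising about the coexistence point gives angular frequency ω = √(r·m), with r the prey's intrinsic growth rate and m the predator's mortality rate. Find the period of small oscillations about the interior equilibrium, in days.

Here r = 0.82 and m = 0.542, so r·m = 0.444.
ω = √0.444 = 0.667 per day, hence T = 2π/ω ≈ 9.42 days.

T ≈ 9.42 days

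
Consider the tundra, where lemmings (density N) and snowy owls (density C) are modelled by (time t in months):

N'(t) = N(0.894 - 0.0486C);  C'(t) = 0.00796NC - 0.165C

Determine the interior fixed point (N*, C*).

Set dC/dt = 0 with C > 0: 0.00796N - 0.165 = 0, so N* = 0.165/0.00796 = 20.7.
Set dN/dt = 0 with N > 0: 0.894 - 0.0486C = 0, so C* = 0.894/0.0486 = 18.4.

N* ≈ 20.7, C* ≈ 18.4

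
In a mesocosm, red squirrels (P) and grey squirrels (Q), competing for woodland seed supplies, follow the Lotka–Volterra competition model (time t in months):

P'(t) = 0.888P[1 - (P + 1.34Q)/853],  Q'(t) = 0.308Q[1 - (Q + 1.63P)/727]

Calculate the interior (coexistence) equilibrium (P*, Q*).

P* ≈ 102, Q* ≈ 560

Setting both brackets to zero gives the nullclines P + 1.34Q = 853 and 1.63P + Q = 727.
Substituting Q = 727 - 1.63P into the first: P(1 - 1.34·1.63) = 853 - 1.34·727.
So P* = -121/-1.18 = 102, and then Q* = 727 - 1.63·102 = 560.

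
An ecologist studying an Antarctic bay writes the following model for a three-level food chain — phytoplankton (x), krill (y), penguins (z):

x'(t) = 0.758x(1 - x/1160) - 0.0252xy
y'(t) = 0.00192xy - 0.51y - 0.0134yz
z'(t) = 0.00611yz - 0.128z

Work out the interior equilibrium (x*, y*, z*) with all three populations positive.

From dz/dt = 0: 0.00611y* = 0.128, so y* = 20.9.
From dx/dt = 0: 0.758(1 - x*/1160) = 0.0252·20.9, giving x* = 1160·(1 - 0.696) = 352.
From dy/dt = 0: 0.00192·352 - 0.51 = 0.0134z*, so z* = 0.166/0.0134 = 12.4.

x* ≈ 352, y* ≈ 20.9, z* ≈ 12.4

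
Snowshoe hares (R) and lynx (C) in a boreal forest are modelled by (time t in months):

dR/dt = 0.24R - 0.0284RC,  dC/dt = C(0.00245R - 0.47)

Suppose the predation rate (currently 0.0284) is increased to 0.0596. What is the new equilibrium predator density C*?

C* ≈ 4.03

At the interior fixed point, setting dR/dt = 0 with R > 0 fixes C* = (prey growth rate)/(RC coefficient) — independent of the other coefficients.
With the change, C* = 0.24/0.0596 = 4.03; it falls from 8.45.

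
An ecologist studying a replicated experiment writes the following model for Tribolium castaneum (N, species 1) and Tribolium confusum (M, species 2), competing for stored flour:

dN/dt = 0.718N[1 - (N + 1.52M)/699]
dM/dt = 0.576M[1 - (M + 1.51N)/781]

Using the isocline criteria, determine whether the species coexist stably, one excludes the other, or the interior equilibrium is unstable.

unstable coexistence (outcome depends on initial conditions)

Compare the nullcline intercepts: K1/α12 = 699/1.52 = 460 < K2 = 781; K2/α21 = 781/1.51 = 517 < K1 = 699.
Since both are reversed, neither can invade when rare; the interior point is a saddle.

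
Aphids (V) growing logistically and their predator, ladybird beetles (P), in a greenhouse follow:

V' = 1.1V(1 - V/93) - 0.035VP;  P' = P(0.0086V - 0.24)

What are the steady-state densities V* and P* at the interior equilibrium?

From dP/dt = 0 with P > 0: 0.0086V* = 0.24, so V* = 27.9.
Substitute into dV/dt = 0: 1.1(1 - 27.9/93) = 0.035P*.
The bracket is 0.7, giving P* = 0.77/0.035 = 22.

V* ≈ 27.9, P* ≈ 22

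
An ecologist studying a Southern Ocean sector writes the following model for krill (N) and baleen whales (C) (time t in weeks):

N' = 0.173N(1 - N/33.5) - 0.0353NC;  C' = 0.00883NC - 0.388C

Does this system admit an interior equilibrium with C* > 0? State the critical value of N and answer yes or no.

Threshold N = 43.9; K < 43.9, so no, the predator goes extinct.

The predator equation gives dC/dt > 0 only when N > 0.388/0.00883 = 43.9.
Without the predator, N → K = 33.5. Since 33.5 < 43.9, the predator cannot invade.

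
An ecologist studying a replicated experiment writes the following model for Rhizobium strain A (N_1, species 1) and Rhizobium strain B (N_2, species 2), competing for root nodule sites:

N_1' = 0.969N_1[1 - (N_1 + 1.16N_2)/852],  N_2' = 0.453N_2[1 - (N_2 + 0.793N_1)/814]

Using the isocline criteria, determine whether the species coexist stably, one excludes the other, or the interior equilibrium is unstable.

species 2 excludes species 1

Compare the nullcline intercepts: K1/α12 = 852/1.16 = 734 < K2 = 814; K2/α21 = 814/0.793 = 1030 > K1 = 852.
Since the inequalities point opposite ways, species 2 can invade but species 1 cannot.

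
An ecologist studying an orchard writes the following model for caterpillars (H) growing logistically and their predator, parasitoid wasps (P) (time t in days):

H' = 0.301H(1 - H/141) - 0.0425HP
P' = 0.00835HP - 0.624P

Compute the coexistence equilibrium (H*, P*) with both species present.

From dP/dt = 0 with P > 0: 0.00835H* = 0.624, so H* = 74.7.
Substitute into dH/dt = 0: 0.301(1 - 74.7/141) = 0.0425P*.
The bracket is 0.47, giving P* = 0.141/0.0425 = 3.33.

H* ≈ 74.7, P* ≈ 3.33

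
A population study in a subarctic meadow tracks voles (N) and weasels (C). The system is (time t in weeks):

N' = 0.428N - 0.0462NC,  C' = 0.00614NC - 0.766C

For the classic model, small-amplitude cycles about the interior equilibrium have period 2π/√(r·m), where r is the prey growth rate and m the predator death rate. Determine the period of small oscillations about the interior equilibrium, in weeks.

Here r = 0.428 and m = 0.766, so r·m = 0.328.
ω = √0.328 = 0.573 per week, hence T = 2π/ω ≈ 11 weeks.

T ≈ 11 weeks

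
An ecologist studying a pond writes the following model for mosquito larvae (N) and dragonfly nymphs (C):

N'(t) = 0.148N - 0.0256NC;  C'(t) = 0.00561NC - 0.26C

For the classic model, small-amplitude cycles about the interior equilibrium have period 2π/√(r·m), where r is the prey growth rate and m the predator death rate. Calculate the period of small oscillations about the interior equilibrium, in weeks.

T ≈ 32 weeks

Here r = 0.148 and m = 0.26, so r·m = 0.0385.
ω = √0.0385 = 0.196 per week, hence T = 2π/ω ≈ 32 weeks.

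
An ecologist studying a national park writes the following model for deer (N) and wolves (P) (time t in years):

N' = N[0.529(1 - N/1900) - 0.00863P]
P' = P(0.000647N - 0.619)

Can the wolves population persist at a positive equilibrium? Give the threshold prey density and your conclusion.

The predator equation gives dP/dt > 0 only when N > 0.619/0.000647 = 957.
Without the predator, N → K = 1900. Since 1900 > 957, the predator can invade and persist.

Threshold N = 957; K > 957, so yes, the predator persists.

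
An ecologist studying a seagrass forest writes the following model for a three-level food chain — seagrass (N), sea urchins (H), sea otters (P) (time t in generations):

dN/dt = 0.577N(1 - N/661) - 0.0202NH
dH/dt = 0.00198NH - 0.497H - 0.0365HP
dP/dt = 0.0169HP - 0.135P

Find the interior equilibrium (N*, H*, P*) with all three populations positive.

From dP/dt = 0: 0.0169H* = 0.135, so H* = 7.99.
From dN/dt = 0: 0.577(1 - N*/661) = 0.0202·7.99, giving N* = 661·(1 - 0.28) = 476.
From dH/dt = 0: 0.00198·476 - 0.497 = 0.0365P*, so P* = 0.446/0.0365 = 12.2.

N* ≈ 476, H* ≈ 7.99, P* ≈ 12.2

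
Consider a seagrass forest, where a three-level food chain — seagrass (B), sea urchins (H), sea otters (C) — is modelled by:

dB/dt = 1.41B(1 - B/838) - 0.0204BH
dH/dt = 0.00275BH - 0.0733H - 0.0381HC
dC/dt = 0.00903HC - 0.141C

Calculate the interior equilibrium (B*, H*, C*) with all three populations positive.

B* ≈ 649, H* ≈ 15.6, C* ≈ 44.9

From dC/dt = 0: 0.00903H* = 0.141, so H* = 15.6.
From dB/dt = 0: 1.41(1 - B*/838) = 0.0204·15.6, giving B* = 838·(1 - 0.226) = 649.
From dH/dt = 0: 0.00275·649 - 0.0733 = 0.0381C*, so C* = 1.71/0.0381 = 44.9.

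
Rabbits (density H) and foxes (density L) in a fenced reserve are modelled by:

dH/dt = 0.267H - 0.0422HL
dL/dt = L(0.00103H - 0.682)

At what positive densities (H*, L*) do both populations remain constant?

Set dL/dt = 0 with L > 0: 0.00103H - 0.682 = 0, so H* = 0.682/0.00103 = 662.
Set dH/dt = 0 with H > 0: 0.267 - 0.0422L = 0, so L* = 0.267/0.0422 = 6.33.

H* ≈ 662, L* ≈ 6.33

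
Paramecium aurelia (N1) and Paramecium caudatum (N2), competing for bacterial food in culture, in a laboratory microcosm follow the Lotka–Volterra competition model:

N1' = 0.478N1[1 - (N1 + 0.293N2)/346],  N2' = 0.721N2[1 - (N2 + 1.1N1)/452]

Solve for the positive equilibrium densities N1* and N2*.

Setting both brackets to zero gives the nullclines N1 + 0.293N2 = 346 and 1.1N1 + N2 = 452.
Substituting N2 = 452 - 1.1N1 into the first: N1(1 - 0.293·1.1) = 346 - 0.293·452.
So N1* = 214/0.678 = 315, and then N2* = 452 - 1.1·315 = 105.

N1* ≈ 315, N2* ≈ 105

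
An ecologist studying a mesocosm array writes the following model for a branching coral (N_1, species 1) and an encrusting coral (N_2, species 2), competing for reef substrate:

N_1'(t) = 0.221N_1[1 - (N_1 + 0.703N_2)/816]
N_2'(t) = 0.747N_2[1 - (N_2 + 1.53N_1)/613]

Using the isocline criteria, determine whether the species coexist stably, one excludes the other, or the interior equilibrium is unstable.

Compare the nullcline intercepts: K1/α12 = 816/0.703 = 1160 > K2 = 613; K2/α21 = 613/1.53 = 401 < K1 = 816.
Since the inequalities point opposite ways, species 1 can invade but species 2 cannot.

species 1 excludes species 2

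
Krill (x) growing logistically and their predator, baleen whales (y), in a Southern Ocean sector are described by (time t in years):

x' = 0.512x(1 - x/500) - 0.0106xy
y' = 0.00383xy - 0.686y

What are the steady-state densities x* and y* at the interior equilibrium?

x* ≈ 179, y* ≈ 31

From dy/dt = 0 with y > 0: 0.00383x* = 0.686, so x* = 179.
Substitute into dx/dt = 0: 0.512(1 - 179/500) = 0.0106y*.
The bracket is 0.642, giving y* = 0.329/0.0106 = 31.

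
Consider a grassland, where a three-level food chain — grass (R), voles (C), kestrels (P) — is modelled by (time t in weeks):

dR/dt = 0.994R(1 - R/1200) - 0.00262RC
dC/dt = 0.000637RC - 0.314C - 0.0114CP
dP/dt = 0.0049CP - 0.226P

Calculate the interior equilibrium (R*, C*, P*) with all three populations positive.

From dP/dt = 0: 0.0049C* = 0.226, so C* = 46.1.
From dR/dt = 0: 0.994(1 - R*/1200) = 0.00262·46.1, giving R* = 1200·(1 - 0.122) = 1050.
From dC/dt = 0: 0.000637·1050 - 0.314 = 0.0114P*, so P* = 0.357/0.0114 = 31.4.

R* ≈ 1050, C* ≈ 46.1, P* ≈ 31.4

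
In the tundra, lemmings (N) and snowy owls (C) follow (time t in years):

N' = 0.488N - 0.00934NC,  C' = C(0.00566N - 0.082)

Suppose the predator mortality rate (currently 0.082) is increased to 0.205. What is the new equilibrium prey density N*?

N* ≈ 36.2

At the interior fixed point, setting dC/dt = 0 with C > 0 fixes N* = (predator death rate)/(NC coefficient) — independent of the other coefficients.
With the change, N* = 0.205/0.00566 = 36.2; it rises from 14.5.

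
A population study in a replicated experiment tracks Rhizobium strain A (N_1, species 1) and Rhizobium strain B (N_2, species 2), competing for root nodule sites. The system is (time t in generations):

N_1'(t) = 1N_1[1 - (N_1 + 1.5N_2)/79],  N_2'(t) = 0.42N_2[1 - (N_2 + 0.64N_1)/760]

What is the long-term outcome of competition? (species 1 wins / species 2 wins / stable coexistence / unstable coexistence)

Compare the nullcline intercepts: K1/α12 = 79/1.5 = 52.7 < K2 = 760; K2/α21 = 760/0.64 = 1190 > K1 = 79.
Since the inequalities point opposite ways, species 2 can invade but species 1 cannot.

species 2 excludes species 1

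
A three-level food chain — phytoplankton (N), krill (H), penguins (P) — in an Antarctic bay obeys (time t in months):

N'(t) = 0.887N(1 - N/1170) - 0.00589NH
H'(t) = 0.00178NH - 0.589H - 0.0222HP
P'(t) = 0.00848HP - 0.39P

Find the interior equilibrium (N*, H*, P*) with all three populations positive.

N* ≈ 813, H* ≈ 46, P* ≈ 38.6

From dP/dt = 0: 0.00848H* = 0.39, so H* = 46.
From dN/dt = 0: 0.887(1 - N*/1170) = 0.00589·46, giving N* = 1170·(1 - 0.305) = 813.
From dH/dt = 0: 0.00178·813 - 0.589 = 0.0222P*, so P* = 0.858/0.0222 = 38.6.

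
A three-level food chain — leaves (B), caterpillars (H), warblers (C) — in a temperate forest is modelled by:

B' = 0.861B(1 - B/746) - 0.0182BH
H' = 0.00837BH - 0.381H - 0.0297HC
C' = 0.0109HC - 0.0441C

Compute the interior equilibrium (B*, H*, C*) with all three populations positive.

B* ≈ 682, H* ≈ 4.05, C* ≈ 179

From dC/dt = 0: 0.0109H* = 0.0441, so H* = 4.05.
From dB/dt = 0: 0.861(1 - B*/746) = 0.0182·4.05, giving B* = 746·(1 - 0.0855) = 682.
From dH/dt = 0: 0.00837·682 - 0.381 = 0.0297C*, so C* = 5.33/0.0297 = 179.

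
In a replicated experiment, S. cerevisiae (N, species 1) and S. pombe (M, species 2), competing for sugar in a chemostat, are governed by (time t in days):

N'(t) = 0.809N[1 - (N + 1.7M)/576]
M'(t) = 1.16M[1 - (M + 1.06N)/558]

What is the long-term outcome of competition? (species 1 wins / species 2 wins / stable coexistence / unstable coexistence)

unstable coexistence (outcome depends on initial conditions)

Compare the nullcline intercepts: K1/α12 = 576/1.7 = 339 < K2 = 558; K2/α21 = 558/1.06 = 526 < K1 = 576.
Since both are reversed, neither can invade when rare; the interior point is a saddle.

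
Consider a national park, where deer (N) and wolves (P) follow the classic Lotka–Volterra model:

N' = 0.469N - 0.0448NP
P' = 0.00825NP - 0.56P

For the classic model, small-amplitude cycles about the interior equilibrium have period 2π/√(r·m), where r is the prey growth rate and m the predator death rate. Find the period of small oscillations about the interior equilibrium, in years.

T ≈ 12.3 years

Here r = 0.469 and m = 0.56, so r·m = 0.263.
ω = √0.263 = 0.512 per year, hence T = 2π/ω ≈ 12.3 years.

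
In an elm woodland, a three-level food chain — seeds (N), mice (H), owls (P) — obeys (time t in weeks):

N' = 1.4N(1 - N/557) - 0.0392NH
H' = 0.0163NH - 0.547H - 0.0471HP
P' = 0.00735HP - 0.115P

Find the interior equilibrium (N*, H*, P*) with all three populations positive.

From dP/dt = 0: 0.00735H* = 0.115, so H* = 15.6.
From dN/dt = 0: 1.4(1 - N*/557) = 0.0392·15.6, giving N* = 557·(1 - 0.438) = 313.
From dH/dt = 0: 0.0163·313 - 0.547 = 0.0471P*, so P* = 4.55/0.0471 = 96.7.

N* ≈ 313, H* ≈ 15.6, P* ≈ 96.7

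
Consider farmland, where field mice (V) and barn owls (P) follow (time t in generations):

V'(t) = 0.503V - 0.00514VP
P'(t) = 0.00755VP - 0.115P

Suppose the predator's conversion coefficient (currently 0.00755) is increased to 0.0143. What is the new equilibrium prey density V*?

At the interior fixed point, setting dP/dt = 0 with P > 0 fixes V* = (predator death rate)/(VP coefficient) — independent of the other coefficients.
With the change, V* = 0.115/0.0143 = 8.04; it falls from 15.2.

V* ≈ 8.04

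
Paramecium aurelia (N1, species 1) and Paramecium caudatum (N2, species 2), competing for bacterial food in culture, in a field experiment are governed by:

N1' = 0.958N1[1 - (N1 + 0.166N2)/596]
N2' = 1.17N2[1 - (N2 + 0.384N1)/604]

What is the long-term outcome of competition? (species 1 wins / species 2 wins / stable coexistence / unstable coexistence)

Compare the nullcline intercepts: K1/α12 = 596/0.166 = 3590 > K2 = 604; K2/α21 = 604/0.384 = 1570 > K1 = 596.
Since both inequalities hold, each species can invade when rare, so the interior equilibrium is stable.

stable coexistence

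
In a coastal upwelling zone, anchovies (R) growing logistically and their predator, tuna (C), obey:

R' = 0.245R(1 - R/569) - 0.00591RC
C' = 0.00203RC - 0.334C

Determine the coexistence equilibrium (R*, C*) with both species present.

From dC/dt = 0 with C > 0: 0.00203R* = 0.334, so R* = 165.
Substitute into dR/dt = 0: 0.245(1 - 165/569) = 0.00591C*.
The bracket is 0.711, giving C* = 0.174/0.00591 = 29.5.

R* ≈ 165, C* ≈ 29.5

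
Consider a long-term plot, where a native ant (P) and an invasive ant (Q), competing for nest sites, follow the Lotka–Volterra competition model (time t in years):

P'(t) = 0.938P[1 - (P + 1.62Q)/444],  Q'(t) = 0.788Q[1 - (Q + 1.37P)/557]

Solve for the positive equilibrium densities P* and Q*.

Setting both brackets to zero gives the nullclines P + 1.62Q = 444 and 1.37P + Q = 557.
Substituting Q = 557 - 1.37P into the first: P(1 - 1.62·1.37) = 444 - 1.62·557.
So P* = -458/-1.22 = 376, and then Q* = 557 - 1.37·376 = 42.1.

P* ≈ 376, Q* ≈ 42.1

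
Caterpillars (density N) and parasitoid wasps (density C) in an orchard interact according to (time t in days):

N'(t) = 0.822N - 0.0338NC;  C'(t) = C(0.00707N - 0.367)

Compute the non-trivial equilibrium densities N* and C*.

Set dC/dt = 0 with C > 0: 0.00707N - 0.367 = 0, so N* = 0.367/0.00707 = 51.9.
Set dN/dt = 0 with N > 0: 0.822 - 0.0338C = 0, so C* = 0.822/0.0338 = 24.3.

N* ≈ 51.9, C* ≈ 24.3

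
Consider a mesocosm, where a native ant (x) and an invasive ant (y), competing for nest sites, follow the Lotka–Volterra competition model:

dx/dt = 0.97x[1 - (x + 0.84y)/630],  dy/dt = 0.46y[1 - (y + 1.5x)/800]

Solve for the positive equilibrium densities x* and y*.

x* ≈ 162, y* ≈ 558

Setting both brackets to zero gives the nullclines x + 0.84y = 630 and 1.5x + y = 800.
Substituting y = 800 - 1.5x into the first: x(1 - 0.84·1.5) = 630 - 0.84·800.
So x* = -42/-0.26 = 162, and then y* = 800 - 1.5·162 = 558.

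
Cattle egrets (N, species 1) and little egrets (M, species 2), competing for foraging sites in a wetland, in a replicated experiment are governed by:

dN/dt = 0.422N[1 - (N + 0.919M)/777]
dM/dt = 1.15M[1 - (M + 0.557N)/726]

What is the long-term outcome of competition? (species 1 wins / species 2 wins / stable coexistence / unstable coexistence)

Compare the nullcline intercepts: K1/α12 = 777/0.919 = 845 > K2 = 726; K2/α21 = 726/0.557 = 1300 > K1 = 777.
Since both inequalities hold, each species can invade when rare, so the interior equilibrium is stable.

stable coexistence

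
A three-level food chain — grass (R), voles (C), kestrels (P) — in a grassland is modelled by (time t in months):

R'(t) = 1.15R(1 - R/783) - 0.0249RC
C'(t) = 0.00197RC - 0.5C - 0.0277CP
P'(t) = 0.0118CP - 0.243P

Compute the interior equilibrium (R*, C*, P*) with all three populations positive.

From dP/dt = 0: 0.0118C* = 0.243, so C* = 20.6.
From dR/dt = 0: 1.15(1 - R*/783) = 0.0249·20.6, giving R* = 783·(1 - 0.446) = 434.
From dC/dt = 0: 0.00197·434 - 0.5 = 0.0277P*, so P* = 0.355/0.0277 = 12.8.

R* ≈ 434, C* ≈ 20.6, P* ≈ 12.8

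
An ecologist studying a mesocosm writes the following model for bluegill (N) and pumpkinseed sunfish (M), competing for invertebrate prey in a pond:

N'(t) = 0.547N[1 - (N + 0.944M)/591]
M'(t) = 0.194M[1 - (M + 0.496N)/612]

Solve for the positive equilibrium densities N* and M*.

N* ≈ 25, M* ≈ 600

Setting both brackets to zero gives the nullclines N + 0.944M = 591 and 0.496N + M = 612.
Substituting M = 612 - 0.496N into the first: N(1 - 0.944·0.496) = 591 - 0.944·612.
So N* = 13.3/0.532 = 25, and then M* = 612 - 0.496·25 = 600.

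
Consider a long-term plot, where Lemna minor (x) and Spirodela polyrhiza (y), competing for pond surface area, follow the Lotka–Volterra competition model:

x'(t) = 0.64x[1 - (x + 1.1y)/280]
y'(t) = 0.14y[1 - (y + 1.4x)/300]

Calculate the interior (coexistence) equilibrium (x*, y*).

Setting both brackets to zero gives the nullclines x + 1.1y = 280 and 1.4x + y = 300.
Substituting y = 300 - 1.4x into the first: x(1 - 1.1·1.4) = 280 - 1.1·300.
So x* = -50/-0.54 = 92.6, and then y* = 300 - 1.4·92.6 = 170.

x* ≈ 92.6, y* ≈ 170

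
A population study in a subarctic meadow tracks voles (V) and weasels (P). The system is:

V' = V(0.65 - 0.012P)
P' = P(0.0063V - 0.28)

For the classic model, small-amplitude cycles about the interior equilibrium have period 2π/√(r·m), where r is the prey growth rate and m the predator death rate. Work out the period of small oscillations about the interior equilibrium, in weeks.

Here r = 0.65 and m = 0.28, so r·m = 0.182.
ω = √0.182 = 0.427 per week, hence T = 2π/ω ≈ 14.7 weeks.

T ≈ 14.7 weeks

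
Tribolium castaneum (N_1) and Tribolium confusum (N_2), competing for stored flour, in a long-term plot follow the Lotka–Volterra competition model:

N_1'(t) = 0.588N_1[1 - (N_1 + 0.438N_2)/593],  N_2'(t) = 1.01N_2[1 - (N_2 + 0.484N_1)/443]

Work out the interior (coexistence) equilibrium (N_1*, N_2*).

Setting both brackets to zero gives the nullclines N_1 + 0.438N_2 = 593 and 0.484N_1 + N_2 = 443.
Substituting N_2 = 443 - 0.484N_1 into the first: N_1(1 - 0.438·0.484) = 593 - 0.438·443.
So N_1* = 399/0.788 = 506, and then N_2* = 443 - 0.484·506 = 198.

N_1* ≈ 506, N_2* ≈ 198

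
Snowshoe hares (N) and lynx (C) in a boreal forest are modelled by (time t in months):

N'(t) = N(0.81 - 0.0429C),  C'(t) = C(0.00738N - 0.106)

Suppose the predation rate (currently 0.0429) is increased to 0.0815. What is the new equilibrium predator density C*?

At the interior fixed point, setting dN/dt = 0 with N > 0 fixes C* = (prey growth rate)/(NC coefficient) — independent of the other coefficients.
With the change, C* = 0.81/0.0815 = 9.94; it falls from 18.9.

C* ≈ 9.94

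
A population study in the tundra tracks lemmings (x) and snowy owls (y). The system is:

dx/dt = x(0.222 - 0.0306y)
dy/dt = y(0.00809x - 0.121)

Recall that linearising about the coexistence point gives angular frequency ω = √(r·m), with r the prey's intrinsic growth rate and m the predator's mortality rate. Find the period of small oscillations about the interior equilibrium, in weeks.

Here r = 0.222 and m = 0.121, so r·m = 0.0269.
ω = √0.0269 = 0.164 per week, hence T = 2π/ω ≈ 38.3 weeks.

T ≈ 38.3 weeks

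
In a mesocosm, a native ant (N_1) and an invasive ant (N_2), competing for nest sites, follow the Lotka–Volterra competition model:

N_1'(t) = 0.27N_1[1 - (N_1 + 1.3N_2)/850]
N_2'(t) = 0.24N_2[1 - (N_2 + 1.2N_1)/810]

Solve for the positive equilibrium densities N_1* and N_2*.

N_1* ≈ 362, N_2* ≈ 375

Setting both brackets to zero gives the nullclines N_1 + 1.3N_2 = 850 and 1.2N_1 + N_2 = 810.
Substituting N_2 = 810 - 1.2N_1 into the first: N_1(1 - 1.3·1.2) = 850 - 1.3·810.
So N_1* = -203/-0.56 = 362, and then N_2* = 810 - 1.2·362 = 375.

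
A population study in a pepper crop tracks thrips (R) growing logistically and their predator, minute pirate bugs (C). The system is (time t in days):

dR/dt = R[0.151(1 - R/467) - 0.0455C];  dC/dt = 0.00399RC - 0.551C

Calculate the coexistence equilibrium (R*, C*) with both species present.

R* ≈ 138, C* ≈ 2.34

From dC/dt = 0 with C > 0: 0.00399R* = 0.551, so R* = 138.
Substitute into dR/dt = 0: 0.151(1 - 138/467) = 0.0455C*.
The bracket is 0.704, giving C* = 0.106/0.0455 = 2.34.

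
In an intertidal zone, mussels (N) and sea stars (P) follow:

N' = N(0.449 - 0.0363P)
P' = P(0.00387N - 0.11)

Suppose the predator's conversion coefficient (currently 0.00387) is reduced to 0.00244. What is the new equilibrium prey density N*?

At the interior fixed point, setting dP/dt = 0 with P > 0 fixes N* = (predator death rate)/(NP coefficient) — independent of the other coefficients.
With the change, N* = 0.11/0.00244 = 45.1; it rises from 28.4.

N* ≈ 45.1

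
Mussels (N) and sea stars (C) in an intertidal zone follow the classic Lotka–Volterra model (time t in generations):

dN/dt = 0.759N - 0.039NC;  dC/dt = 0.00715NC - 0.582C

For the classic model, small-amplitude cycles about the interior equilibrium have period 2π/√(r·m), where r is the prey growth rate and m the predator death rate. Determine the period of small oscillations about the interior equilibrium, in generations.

T ≈ 9.45 generations

Here r = 0.759 and m = 0.582, so r·m = 0.442.
ω = √0.442 = 0.665 per generation, hence T = 2π/ω ≈ 9.45 generations.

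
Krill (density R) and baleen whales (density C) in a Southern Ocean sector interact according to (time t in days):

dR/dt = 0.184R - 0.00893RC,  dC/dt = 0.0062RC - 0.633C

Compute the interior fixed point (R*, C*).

Set dC/dt = 0 with C > 0: 0.0062R - 0.633 = 0, so R* = 0.633/0.0062 = 102.
Set dR/dt = 0 with R > 0: 0.184 - 0.00893C = 0, so C* = 0.184/0.00893 = 20.6.

R* ≈ 102, C* ≈ 20.6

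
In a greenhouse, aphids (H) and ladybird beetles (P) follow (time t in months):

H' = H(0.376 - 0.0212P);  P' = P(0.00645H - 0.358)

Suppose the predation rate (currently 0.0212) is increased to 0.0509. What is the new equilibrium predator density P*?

P* ≈ 7.39

At the interior fixed point, setting dH/dt = 0 with H > 0 fixes P* = (prey growth rate)/(HP coefficient) — independent of the other coefficients.
With the change, P* = 0.376/0.0509 = 7.39; it falls from 17.7.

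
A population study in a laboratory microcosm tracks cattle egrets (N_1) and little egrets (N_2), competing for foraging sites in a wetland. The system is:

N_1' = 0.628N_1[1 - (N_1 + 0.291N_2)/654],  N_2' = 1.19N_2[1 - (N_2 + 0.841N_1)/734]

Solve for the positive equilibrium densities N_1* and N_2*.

N_1* ≈ 583, N_2* ≈ 244

Setting both brackets to zero gives the nullclines N_1 + 0.291N_2 = 654 and 0.841N_1 + N_2 = 734.
Substituting N_2 = 734 - 0.841N_1 into the first: N_1(1 - 0.291·0.841) = 654 - 0.291·734.
So N_1* = 440/0.755 = 583, and then N_2* = 734 - 0.841·583 = 244.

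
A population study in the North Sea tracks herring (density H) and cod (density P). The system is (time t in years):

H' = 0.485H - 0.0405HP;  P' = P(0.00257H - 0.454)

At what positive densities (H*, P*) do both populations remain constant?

Set dP/dt = 0 with P > 0: 0.00257H - 0.454 = 0, so H* = 0.454/0.00257 = 177.
Set dH/dt = 0 with H > 0: 0.485 - 0.0405P = 0, so P* = 0.485/0.0405 = 12.

H* ≈ 177, P* ≈ 12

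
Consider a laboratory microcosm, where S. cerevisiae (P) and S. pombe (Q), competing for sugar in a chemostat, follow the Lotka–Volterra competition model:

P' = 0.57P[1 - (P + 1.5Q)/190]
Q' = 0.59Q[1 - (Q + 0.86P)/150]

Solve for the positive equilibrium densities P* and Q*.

Setting both brackets to zero gives the nullclines P + 1.5Q = 190 and 0.86P + Q = 150.
Substituting Q = 150 - 0.86P into the first: P(1 - 1.5·0.86) = 190 - 1.5·150.
So P* = -35/-0.29 = 121, and then Q* = 150 - 0.86·121 = 46.2.

P* ≈ 121, Q* ≈ 46.2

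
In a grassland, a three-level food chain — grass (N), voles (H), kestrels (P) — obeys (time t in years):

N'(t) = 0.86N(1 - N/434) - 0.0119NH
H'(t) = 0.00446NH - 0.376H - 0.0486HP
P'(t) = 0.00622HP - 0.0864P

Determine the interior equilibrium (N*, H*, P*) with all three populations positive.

From dP/dt = 0: 0.00622H* = 0.0864, so H* = 13.9.
From dN/dt = 0: 0.86(1 - N*/434) = 0.0119·13.9, giving N* = 434·(1 - 0.192) = 351.
From dH/dt = 0: 0.00446·351 - 0.376 = 0.0486P*, so P* = 1.19/0.0486 = 24.4.

N* ≈ 351, H* ≈ 13.9, P* ≈ 24.4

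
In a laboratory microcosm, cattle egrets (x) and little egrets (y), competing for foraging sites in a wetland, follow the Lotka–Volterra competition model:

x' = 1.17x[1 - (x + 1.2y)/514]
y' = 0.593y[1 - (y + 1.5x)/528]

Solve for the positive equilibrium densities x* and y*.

x* ≈ 150, y* ≈ 304

Setting both brackets to zero gives the nullclines x + 1.2y = 514 and 1.5x + y = 528.
Substituting y = 528 - 1.5x into the first: x(1 - 1.2·1.5) = 514 - 1.2·528.
So x* = -120/-0.8 = 150, and then y* = 528 - 1.5·150 = 304.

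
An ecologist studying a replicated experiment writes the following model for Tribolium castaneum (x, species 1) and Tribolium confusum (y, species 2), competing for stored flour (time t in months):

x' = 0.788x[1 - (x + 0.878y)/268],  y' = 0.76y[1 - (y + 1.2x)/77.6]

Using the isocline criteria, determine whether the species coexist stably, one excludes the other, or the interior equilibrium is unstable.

Compare the nullcline intercepts: K1/α12 = 268/0.878 = 305 > K2 = 77.6; K2/α21 = 77.6/1.2 = 64.7 < K1 = 268.
Since the inequalities point opposite ways, species 1 can invade but species 2 cannot.

species 1 excludes species 2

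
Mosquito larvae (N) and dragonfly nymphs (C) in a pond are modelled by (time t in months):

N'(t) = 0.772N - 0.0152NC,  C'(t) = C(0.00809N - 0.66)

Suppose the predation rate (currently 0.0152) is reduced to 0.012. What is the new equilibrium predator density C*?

C* ≈ 64.3

At the interior fixed point, setting dN/dt = 0 with N > 0 fixes C* = (prey growth rate)/(NC coefficient) — independent of the other coefficients.
With the change, C* = 0.772/0.012 = 64.3; it rises from 50.8.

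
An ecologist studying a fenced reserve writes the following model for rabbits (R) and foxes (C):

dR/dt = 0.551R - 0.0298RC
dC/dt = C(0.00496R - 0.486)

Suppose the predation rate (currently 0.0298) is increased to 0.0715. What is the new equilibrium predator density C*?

At the interior fixed point, setting dR/dt = 0 with R > 0 fixes C* = (prey growth rate)/(RC coefficient) — independent of the other coefficients.
With the change, C* = 0.551/0.0715 = 7.71; it falls from 18.5.

C* ≈ 7.71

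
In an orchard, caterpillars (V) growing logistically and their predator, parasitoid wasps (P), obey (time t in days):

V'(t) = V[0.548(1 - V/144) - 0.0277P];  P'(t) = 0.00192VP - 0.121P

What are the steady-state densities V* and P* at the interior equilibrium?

From dP/dt = 0 with P > 0: 0.00192V* = 0.121, so V* = 63.
Substitute into dV/dt = 0: 0.548(1 - 63/144) = 0.0277P*.
The bracket is 0.562, giving P* = 0.308/0.0277 = 11.1.

V* ≈ 63, P* ≈ 11.1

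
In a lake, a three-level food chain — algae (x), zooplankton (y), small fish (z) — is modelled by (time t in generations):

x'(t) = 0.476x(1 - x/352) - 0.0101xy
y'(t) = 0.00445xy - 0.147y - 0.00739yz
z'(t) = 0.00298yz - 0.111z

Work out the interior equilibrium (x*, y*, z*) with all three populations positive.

From dz/dt = 0: 0.00298y* = 0.111, so y* = 37.2.
From dx/dt = 0: 0.476(1 - x*/352) = 0.0101·37.2, giving x* = 352·(1 - 0.79) = 73.8.
From dy/dt = 0: 0.00445·73.8 - 0.147 = 0.00739z*, so z* = 0.181/0.00739 = 24.5.

x* ≈ 73.8, y* ≈ 37.2, z* ≈ 24.5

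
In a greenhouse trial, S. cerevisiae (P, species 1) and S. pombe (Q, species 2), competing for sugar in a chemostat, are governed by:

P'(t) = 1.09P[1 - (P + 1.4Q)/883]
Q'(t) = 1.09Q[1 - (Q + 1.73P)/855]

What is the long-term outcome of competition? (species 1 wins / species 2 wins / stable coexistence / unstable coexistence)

unstable coexistence (outcome depends on initial conditions)

Compare the nullcline intercepts: K1/α12 = 883/1.4 = 631 < K2 = 855; K2/α21 = 855/1.73 = 494 < K1 = 883.
Since both are reversed, neither can invade when rare; the interior point is a saddle.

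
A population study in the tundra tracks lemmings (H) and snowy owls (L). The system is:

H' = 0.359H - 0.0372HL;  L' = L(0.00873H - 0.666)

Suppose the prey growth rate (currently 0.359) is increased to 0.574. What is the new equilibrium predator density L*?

At the interior fixed point, setting dH/dt = 0 with H > 0 fixes L* = (prey growth rate)/(HL coefficient) — independent of the other coefficients.
With the change, L* = 0.574/0.0372 = 15.4; it rises from 9.65.

L* ≈ 15.4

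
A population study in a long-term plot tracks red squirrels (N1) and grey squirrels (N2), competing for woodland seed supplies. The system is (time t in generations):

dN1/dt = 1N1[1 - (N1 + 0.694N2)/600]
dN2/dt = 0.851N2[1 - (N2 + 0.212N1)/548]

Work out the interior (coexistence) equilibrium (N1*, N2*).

N1* ≈ 258, N2* ≈ 493

Setting both brackets to zero gives the nullclines N1 + 0.694N2 = 600 and 0.212N1 + N2 = 548.
Substituting N2 = 548 - 0.212N1 into the first: N1(1 - 0.694·0.212) = 600 - 0.694·548.
So N1* = 220/0.853 = 258, and then N2* = 548 - 0.212·258 = 493.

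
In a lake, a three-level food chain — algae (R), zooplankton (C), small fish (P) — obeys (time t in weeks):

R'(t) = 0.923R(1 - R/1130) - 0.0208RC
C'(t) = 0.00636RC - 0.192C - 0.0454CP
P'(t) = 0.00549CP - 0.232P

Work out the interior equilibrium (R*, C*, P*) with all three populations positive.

R* ≈ 53.9, C* ≈ 42.3, P* ≈ 3.32

From dP/dt = 0: 0.00549C* = 0.232, so C* = 42.3.
From dR/dt = 0: 0.923(1 - R*/1130) = 0.0208·42.3, giving R* = 1130·(1 - 0.952) = 53.9.
From dC/dt = 0: 0.00636·53.9 - 0.192 = 0.0454P*, so P* = 0.151/0.0454 = 3.32.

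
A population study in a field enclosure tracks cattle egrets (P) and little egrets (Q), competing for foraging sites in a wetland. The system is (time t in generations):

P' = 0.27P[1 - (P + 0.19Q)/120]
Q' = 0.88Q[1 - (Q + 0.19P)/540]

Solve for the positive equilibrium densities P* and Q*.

Setting both brackets to zero gives the nullclines P + 0.19Q = 120 and 0.19P + Q = 540.
Substituting Q = 540 - 0.19P into the first: P(1 - 0.19·0.19) = 120 - 0.19·540.
So P* = 17.4/0.964 = 18.1, and then Q* = 540 - 0.19·18.1 = 537.

P* ≈ 18.1, Q* ≈ 537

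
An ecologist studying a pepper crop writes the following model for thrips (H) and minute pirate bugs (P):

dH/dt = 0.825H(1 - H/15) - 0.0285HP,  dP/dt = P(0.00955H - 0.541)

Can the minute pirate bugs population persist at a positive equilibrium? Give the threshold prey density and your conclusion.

Threshold H = 56.6; K < 56.6, so no, the predator goes extinct.

The predator equation gives dP/dt > 0 only when H > 0.541/0.00955 = 56.6.
Without the predator, H → K = 15. Since 15 < 56.6, the predator cannot invade.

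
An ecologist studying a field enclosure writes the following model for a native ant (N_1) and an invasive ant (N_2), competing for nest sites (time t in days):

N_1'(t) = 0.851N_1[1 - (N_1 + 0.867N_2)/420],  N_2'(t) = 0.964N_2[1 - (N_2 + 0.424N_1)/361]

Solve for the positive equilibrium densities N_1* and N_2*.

N_1* ≈ 169, N_2* ≈ 289

Setting both brackets to zero gives the nullclines N_1 + 0.867N_2 = 420 and 0.424N_1 + N_2 = 361.
Substituting N_2 = 361 - 0.424N_1 into the first: N_1(1 - 0.867·0.424) = 420 - 0.867·361.
So N_1* = 107/0.632 = 169, and then N_2* = 361 - 0.424·169 = 289.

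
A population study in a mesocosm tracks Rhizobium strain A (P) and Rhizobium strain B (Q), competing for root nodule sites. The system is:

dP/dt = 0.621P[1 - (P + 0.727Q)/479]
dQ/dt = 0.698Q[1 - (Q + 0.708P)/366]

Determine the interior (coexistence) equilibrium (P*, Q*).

P* ≈ 439, Q* ≈ 55.4

Setting both brackets to zero gives the nullclines P + 0.727Q = 479 and 0.708P + Q = 366.
Substituting Q = 366 - 0.708P into the first: P(1 - 0.727·0.708) = 479 - 0.727·366.
So P* = 213/0.485 = 439, and then Q* = 366 - 0.708·439 = 55.4.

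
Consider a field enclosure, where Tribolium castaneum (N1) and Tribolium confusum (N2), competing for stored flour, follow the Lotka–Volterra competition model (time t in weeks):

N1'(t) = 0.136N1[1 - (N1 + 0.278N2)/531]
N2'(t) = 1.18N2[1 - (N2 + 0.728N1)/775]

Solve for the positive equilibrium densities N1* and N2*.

N1* ≈ 396, N2* ≈ 487

Setting both brackets to zero gives the nullclines N1 + 0.278N2 = 531 and 0.728N1 + N2 = 775.
Substituting N2 = 775 - 0.728N1 into the first: N1(1 - 0.278·0.728) = 531 - 0.278·775.
So N1* = 316/0.798 = 396, and then N2* = 775 - 0.728·396 = 487.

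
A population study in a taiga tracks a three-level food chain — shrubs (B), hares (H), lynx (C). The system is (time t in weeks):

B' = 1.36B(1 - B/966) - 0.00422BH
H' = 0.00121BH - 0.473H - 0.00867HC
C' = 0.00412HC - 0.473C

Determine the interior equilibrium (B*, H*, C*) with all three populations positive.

From dC/dt = 0: 0.00412H* = 0.473, so H* = 115.
From dB/dt = 0: 1.36(1 - B*/966) = 0.00422·115, giving B* = 966·(1 - 0.356) = 622.
From dH/dt = 0: 0.00121·622 - 0.473 = 0.00867C*, so C* = 0.279/0.00867 = 32.2.

B* ≈ 622, H* ≈ 115, C* ≈ 32.2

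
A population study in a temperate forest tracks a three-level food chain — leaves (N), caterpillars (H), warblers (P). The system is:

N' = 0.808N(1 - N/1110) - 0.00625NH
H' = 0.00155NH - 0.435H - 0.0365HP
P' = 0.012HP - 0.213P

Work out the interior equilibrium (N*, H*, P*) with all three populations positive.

From dP/dt = 0: 0.012H* = 0.213, so H* = 17.8.
From dN/dt = 0: 0.808(1 - N*/1110) = 0.00625·17.8, giving N* = 1110·(1 - 0.137) = 958.
From dH/dt = 0: 0.00155·958 - 0.435 = 0.0365P*, so P* = 1.05/0.0365 = 28.7.

N* ≈ 958, H* ≈ 17.8, P* ≈ 28.7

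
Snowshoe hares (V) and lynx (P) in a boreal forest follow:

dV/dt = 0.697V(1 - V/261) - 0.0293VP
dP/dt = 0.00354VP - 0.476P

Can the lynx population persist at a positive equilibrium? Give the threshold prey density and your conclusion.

Threshold V = 134; K > 134, so yes, the predator persists.

The predator equation gives dP/dt > 0 only when V > 0.476/0.00354 = 134.
Without the predator, V → K = 261. Since 261 > 134, the predator can invade and persist.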